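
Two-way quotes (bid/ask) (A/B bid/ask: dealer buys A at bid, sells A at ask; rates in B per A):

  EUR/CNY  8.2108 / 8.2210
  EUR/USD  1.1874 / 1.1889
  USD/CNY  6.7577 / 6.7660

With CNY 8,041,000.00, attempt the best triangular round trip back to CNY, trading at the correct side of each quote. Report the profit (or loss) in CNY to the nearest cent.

Net profit: CNY 166,638.41

Best loop CNY → USD → EUR → CNY:
CNY 8,041,000.00 ÷ 6.7660 (buy USD at ask) = USD 1,188,442.21
USD 1,188,442.21 ÷ 1.1889 (buy EUR at ask) = EUR 999,614.95
EUR 999,614.95 × 8.2108 (sell EUR at bid) = CNY 8,207,638.41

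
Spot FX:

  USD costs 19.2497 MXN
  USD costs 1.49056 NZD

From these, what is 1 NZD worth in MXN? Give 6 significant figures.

1 NZD ÷ 1.49056 = 0.670889 USD
0.670889 USD × 19.2497 = 12.9144 MXN

NZD/MXN = 12.9144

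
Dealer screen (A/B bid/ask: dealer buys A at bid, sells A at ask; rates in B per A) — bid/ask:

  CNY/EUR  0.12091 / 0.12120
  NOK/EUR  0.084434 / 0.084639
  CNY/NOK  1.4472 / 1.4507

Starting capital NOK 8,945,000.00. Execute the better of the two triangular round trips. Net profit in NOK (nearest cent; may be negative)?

Net profit: NOK 73,278.50

Best loop NOK → EUR → CNY → NOK:
NOK 8,945,000.00 × 0.084434 (sell NOK at bid) = EUR 755,262.13
EUR 755,262.13 ÷ 0.12120 (buy CNY at ask) = CNY 6,231,535.73
CNY 6,231,535.73 × 1.4472 (sell CNY at bid) = NOK 9,018,278.50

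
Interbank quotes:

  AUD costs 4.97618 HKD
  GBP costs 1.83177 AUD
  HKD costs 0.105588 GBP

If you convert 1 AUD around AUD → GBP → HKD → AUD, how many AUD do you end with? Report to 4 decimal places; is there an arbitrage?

1.0390 (arbitrage exists)

Around AUD → GBP → HKD → AUD: 1 ÷ 1.83177 ÷ 0.105588 ÷ 4.97618 = 1.039007
Product > 1; profitable direction is AUD → GBP → HKD → AUD.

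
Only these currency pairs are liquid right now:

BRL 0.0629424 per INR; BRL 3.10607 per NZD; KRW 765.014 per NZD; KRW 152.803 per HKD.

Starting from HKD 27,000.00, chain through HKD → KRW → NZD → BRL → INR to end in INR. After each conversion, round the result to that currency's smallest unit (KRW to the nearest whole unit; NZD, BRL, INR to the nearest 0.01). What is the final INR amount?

HKD 27,000.00 × 152.803 = KRW 4,125,681
KRW 4,125,681 ÷ 765.014 = NZD 5,392.95
NZD 5,392.95 × 3.10607 = BRL 16,750.88
BRL 16,750.88 ÷ 0.0629424 = INR 266,130.30

INR 266,130.30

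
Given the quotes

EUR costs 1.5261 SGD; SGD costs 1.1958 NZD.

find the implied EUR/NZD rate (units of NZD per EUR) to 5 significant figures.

1 EUR × 1.5261 = 1.5261 SGD
1.5261 SGD × 1.1958 = 1.82491 NZD

EUR/NZD = 1.8249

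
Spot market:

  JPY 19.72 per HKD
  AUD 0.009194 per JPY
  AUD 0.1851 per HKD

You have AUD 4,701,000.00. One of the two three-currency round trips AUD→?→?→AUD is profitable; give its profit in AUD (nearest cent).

Profit: AUD 98,381.35

Profitable loop is AUD → JPY → HKD → AUD:
AUD 4,701,000.00 ÷ 0.009194 = JPY 511,311,725
JPY 511,311,725 ÷ 19.72 = HKD 25,928,586.46
HKD 25,928,586.46 × 0.1851 = AUD 4,799,381.35
Profit = AUD 4,799,381.35 − AUD 4,701,000.00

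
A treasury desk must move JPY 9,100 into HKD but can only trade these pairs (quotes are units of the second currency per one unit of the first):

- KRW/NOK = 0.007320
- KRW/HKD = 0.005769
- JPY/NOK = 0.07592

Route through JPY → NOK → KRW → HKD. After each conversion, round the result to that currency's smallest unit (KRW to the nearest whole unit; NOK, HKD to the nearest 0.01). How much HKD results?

JPY 9,100 × 0.07592 = NOK 690.87
NOK 690.87 ÷ 0.007320 = KRW 94,381
KRW 94,381 × 0.005769 = HKD 544.48

HKD 544.48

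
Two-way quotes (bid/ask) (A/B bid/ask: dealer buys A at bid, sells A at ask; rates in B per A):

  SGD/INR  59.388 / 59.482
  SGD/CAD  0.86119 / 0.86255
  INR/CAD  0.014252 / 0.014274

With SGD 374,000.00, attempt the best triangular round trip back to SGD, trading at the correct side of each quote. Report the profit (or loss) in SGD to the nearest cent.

Best loop SGD → CAD → INR → SGD:
SGD 374,000.00 × 0.86119 (sell SGD at bid) = CAD 322,085.06
CAD 322,085.06 ÷ 0.014274 (buy INR at ask) = INR 22,564,457.05
INR 22,564,457.05 ÷ 59.482 (buy SGD at ask) = SGD 379,349.33

Net profit: SGD 5,349.33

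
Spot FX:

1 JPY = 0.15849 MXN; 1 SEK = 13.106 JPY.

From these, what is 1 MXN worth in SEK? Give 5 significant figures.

MXN/SEK = 0.48142

1 MXN ÷ 0.15849 = 6.30955 JPY
6.30955 JPY ÷ 13.106 = 0.481424 SEK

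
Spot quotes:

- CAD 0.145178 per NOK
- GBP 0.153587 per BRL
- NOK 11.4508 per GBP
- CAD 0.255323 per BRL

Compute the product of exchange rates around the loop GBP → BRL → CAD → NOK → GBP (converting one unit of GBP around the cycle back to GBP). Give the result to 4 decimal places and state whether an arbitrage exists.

Around GBP → BRL → CAD → NOK → GBP: 1 ÷ 0.153587 × 0.255323 ÷ 0.145178 ÷ 11.4508 = 0.999997
Product ≈ 1 (deviation 0.000%, within rounding noise).

1.0000 (no arbitrage)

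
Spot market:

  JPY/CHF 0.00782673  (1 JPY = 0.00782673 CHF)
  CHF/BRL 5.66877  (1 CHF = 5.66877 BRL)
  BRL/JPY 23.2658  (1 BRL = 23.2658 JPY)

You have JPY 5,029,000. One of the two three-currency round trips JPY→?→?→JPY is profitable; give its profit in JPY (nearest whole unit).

Profitable loop is JPY → CHF → BRL → JPY:
JPY 5,029,000 × 0.00782673 = CHF 39,360.63
CHF 39,360.63 × 5.66877 = BRL 223,126.33
BRL 223,126.33 × 23.2658 = JPY 5,191,213
Profit = JPY 5,191,213 − JPY 5,029,000

Profit: JPY 162,213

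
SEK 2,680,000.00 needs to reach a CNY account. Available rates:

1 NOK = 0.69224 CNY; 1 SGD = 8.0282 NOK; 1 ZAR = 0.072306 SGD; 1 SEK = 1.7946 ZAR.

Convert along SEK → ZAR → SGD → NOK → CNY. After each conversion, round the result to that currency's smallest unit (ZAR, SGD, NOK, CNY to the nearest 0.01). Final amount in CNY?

CNY 1,932,643.13

SEK 2,680,000.00 × 1.7946 = ZAR 4,809,528.00
ZAR 4,809,528.00 × 0.072306 = SGD 347,757.73
SGD 347,757.73 × 8.0282 = NOK 2,791,868.61
NOK 2,791,868.61 × 0.69224 = CNY 1,932,643.13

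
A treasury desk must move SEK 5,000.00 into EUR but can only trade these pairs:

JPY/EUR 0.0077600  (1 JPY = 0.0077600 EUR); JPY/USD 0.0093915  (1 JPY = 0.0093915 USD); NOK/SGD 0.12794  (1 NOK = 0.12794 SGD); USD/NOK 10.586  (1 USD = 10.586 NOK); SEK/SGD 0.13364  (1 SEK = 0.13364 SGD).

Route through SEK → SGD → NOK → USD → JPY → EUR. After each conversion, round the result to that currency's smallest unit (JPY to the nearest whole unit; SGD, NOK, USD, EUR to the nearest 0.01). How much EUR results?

SEK 5,000.00 × 0.13364 = SGD 668.20
SGD 668.20 ÷ 0.12794 = NOK 5,222.76
NOK 5,222.76 ÷ 10.586 = USD 493.36
USD 493.36 ÷ 0.0093915 = JPY 52,533
JPY 52,533 × 0.0077600 = EUR 407.66

EUR 407.66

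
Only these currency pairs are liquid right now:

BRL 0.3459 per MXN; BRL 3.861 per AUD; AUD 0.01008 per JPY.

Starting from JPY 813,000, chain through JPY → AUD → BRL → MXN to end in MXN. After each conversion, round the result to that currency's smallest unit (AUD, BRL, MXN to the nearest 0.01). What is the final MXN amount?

MXN 91,474.56

JPY 813,000 × 0.01008 = AUD 8,195.04
AUD 8,195.04 × 3.861 = BRL 31,641.05
BRL 31,641.05 ÷ 0.3459 = MXN 91,474.56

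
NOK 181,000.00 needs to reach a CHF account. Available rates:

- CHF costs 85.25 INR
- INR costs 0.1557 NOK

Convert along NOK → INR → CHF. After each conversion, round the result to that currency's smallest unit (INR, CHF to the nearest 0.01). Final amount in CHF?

NOK 181,000.00 ÷ 0.1557 = INR 1,162,491.97
INR 1,162,491.97 ÷ 85.25 = CHF 13,636.27

CHF 13,636.27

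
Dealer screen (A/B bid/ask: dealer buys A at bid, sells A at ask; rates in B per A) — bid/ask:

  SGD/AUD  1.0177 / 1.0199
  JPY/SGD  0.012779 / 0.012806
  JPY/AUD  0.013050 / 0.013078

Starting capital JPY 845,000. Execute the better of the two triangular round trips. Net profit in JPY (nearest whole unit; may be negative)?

Net result: JPY -701 (no profitable arbitrage after spreads)

Best loop JPY → AUD → SGD → JPY:
JPY 845,000 × 0.013050 (sell JPY at bid) = AUD 11,027.25
AUD 11,027.25 ÷ 1.0199 (buy SGD at ask) = SGD 10,812.09
SGD 10,812.09 ÷ 0.012806 (buy JPY at ask) = JPY 844,299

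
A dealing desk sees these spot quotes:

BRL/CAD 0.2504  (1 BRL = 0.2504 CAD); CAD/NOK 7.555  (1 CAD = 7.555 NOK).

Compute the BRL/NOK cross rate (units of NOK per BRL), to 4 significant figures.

1 BRL × 0.2504 = 0.2504 CAD
0.2504 CAD × 7.555 = 1.89177 NOK

BRL/NOK = 1.892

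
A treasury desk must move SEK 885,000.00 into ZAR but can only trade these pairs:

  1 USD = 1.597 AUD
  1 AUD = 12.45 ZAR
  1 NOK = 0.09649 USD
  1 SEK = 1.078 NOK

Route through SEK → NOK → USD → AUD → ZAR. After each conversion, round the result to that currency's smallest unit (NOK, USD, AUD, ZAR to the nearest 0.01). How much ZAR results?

ZAR 1,830,284.46

SEK 885,000.00 × 1.078 = NOK 954,030.00
NOK 954,030.00 × 0.09649 = USD 92,054.35
USD 92,054.35 × 1.597 = AUD 147,010.80
AUD 147,010.80 × 12.45 = ZAR 1,830,284.46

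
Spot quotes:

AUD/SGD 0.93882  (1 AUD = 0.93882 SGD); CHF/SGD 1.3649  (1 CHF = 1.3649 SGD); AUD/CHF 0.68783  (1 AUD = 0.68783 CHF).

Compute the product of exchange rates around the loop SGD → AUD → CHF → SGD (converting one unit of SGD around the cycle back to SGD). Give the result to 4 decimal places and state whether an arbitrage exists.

1.0000 (no arbitrage)

Around SGD → AUD → CHF → SGD: 1 ÷ 0.93882 × 0.68783 × 1.3649 = 0.999999
Product ≈ 1 (deviation 0.000%, within rounding noise).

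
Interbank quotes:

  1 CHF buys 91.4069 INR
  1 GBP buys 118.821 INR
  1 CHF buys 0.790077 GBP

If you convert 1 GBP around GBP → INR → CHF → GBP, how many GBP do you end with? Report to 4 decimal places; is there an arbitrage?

Around GBP → INR → CHF → GBP: 1 × 118.821 ÷ 91.4069 × 0.790077 = 1.027031
Product > 1; profitable direction is GBP → INR → CHF → GBP.

1.0270 (arbitrage exists)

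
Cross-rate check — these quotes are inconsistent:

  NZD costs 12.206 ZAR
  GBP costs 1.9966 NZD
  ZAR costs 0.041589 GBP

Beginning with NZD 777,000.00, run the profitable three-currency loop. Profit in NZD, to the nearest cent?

Profit: NZD 10,524.24

Profitable loop is NZD → ZAR → GBP → NZD:
NZD 777,000.00 × 12.206 = ZAR 9,484,062.00
ZAR 9,484,062.00 × 0.041589 = GBP 394,432.65
GBP 394,432.65 × 1.9966 = NZD 787,524.24
Profit = NZD 787,524.24 − NZD 777,000.00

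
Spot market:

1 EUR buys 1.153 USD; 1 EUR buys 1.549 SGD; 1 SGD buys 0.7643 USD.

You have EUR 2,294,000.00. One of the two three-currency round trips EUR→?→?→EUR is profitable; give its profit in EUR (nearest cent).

Profit: EUR 61,479.80

Profitable loop is EUR → SGD → USD → EUR:
EUR 2,294,000.00 × 1.549 = SGD 3,553,406.00
SGD 3,553,406.00 × 0.7643 = USD 2,715,868.21
USD 2,715,868.21 ÷ 1.153 = EUR 2,355,479.80
Profit = EUR 2,355,479.80 − EUR 2,294,000.00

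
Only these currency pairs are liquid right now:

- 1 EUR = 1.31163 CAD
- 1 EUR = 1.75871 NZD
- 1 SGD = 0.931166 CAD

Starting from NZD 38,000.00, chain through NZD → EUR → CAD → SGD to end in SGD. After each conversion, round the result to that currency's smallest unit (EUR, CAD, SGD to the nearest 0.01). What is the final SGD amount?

NZD 38,000.00 ÷ 1.75871 = EUR 21,606.75
EUR 21,606.75 × 1.31163 = CAD 28,340.06
CAD 28,340.06 ÷ 0.931166 = SGD 30,435.02

SGD 30,435.02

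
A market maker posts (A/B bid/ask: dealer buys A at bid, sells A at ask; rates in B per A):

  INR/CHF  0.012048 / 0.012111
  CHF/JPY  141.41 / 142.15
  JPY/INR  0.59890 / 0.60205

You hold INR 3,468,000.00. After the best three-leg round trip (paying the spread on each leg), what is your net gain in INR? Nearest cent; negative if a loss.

Best loop INR → CHF → JPY → INR:
INR 3,468,000.00 × 0.012048 (sell INR at bid) = CHF 41,782.46
CHF 41,782.46 × 141.41 (sell CHF at bid) = JPY 5,908,458
JPY 5,908,458 × 0.59890 (sell JPY at bid) = INR 3,538,575.64

Net profit: INR 70,575.64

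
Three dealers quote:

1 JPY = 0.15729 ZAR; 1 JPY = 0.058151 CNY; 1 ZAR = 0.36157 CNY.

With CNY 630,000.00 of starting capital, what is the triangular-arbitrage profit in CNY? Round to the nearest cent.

Profitable loop is CNY → ZAR → JPY → CNY:
CNY 630,000.00 ÷ 0.36157 = ZAR 1,742,401.19
ZAR 1,742,401.19 ÷ 0.15729 = JPY 11,077,635
JPY 11,077,635 × 0.058151 = CNY 644,175.55
Profit = CNY 644,175.55 − CNY 630,000.00

Profit: CNY 14,175.55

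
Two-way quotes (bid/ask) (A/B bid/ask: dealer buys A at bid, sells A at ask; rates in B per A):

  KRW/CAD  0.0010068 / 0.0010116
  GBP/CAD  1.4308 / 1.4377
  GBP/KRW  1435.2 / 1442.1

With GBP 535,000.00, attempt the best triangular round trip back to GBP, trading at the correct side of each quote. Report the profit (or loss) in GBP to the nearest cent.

Net profit: GBP 2,701.37

Best loop GBP → KRW → CAD → GBP:
GBP 535,000.00 × 1435.2 (sell GBP at bid) = KRW 767,832,000
KRW 767,832,000 × 0.0010068 (sell KRW at bid) = CAD 773,053.26
CAD 773,053.26 ÷ 1.4377 (buy GBP at ask) = GBP 537,701.37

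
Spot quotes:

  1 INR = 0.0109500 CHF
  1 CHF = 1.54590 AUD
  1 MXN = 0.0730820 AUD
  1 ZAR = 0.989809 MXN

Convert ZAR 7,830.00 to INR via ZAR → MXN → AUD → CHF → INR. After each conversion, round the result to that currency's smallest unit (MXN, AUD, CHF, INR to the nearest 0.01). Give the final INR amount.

INR 33,460.27

ZAR 7,830.00 × 0.989809 = MXN 7,750.20
MXN 7,750.20 × 0.0730820 = AUD 566.40
AUD 566.40 ÷ 1.54590 = CHF 366.39
CHF 366.39 ÷ 0.0109500 = INR 33,460.27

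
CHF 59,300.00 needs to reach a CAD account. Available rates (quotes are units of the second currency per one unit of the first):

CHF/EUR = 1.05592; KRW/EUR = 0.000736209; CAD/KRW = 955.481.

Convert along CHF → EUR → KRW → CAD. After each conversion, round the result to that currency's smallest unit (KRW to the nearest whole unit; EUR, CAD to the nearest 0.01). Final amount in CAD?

CAD 89,014.87

CHF 59,300.00 × 1.05592 = EUR 62,616.06
EUR 62,616.06 ÷ 0.000736209 = KRW 85,052,016
KRW 85,052,016 ÷ 955.481 = CAD 89,014.87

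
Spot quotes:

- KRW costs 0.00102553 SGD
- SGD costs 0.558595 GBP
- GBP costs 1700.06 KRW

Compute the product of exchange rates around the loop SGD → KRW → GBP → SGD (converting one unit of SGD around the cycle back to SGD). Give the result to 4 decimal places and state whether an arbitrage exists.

Around SGD → KRW → GBP → SGD: 1 ÷ 0.00102553 ÷ 1700.06 ÷ 0.558595 = 1.026811
Product > 1; profitable direction is SGD → KRW → GBP → SGD.

1.0268 (arbitrage exists)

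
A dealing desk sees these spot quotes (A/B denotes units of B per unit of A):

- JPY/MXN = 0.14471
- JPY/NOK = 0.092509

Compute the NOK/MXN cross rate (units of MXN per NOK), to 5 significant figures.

1 NOK ÷ 0.092509 = 10.8098 JPY
10.8098 JPY × 0.14471 = 1.56428 MXN

NOK/MXN = 1.5643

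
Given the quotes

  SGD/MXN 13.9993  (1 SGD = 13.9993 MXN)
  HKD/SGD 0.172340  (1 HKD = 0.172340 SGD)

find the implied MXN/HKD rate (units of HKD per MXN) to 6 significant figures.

MXN/HKD = 0.414484

1 MXN ÷ 13.9993 = 0.0714321 SGD
0.0714321 SGD ÷ 0.172340 = 0.414484 HKD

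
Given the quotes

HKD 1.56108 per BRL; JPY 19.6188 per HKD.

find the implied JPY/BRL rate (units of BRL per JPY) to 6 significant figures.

JPY/BRL = 0.0326514

1 JPY ÷ 19.6188 = 0.0509715 HKD
0.0509715 HKD ÷ 1.56108 = 0.0326514 BRL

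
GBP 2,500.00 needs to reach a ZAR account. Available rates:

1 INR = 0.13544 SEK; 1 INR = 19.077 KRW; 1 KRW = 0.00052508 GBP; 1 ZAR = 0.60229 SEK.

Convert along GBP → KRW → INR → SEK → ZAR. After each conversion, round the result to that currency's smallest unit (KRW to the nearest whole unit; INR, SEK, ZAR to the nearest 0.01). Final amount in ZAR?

ZAR 56,123.63

GBP 2,500.00 ÷ 0.00052508 = KRW 4,761,179
KRW 4,761,179 ÷ 19.077 = INR 249,576.93
INR 249,576.93 × 0.13544 = SEK 33,802.70
SEK 33,802.70 ÷ 0.60229 = ZAR 56,123.63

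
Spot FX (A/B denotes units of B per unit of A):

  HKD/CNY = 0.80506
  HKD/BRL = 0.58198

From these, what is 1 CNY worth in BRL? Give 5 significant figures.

CNY/BRL = 0.72290

1 CNY ÷ 0.80506 = 1.24214 HKD
1.24214 HKD × 0.58198 = 0.722903 BRL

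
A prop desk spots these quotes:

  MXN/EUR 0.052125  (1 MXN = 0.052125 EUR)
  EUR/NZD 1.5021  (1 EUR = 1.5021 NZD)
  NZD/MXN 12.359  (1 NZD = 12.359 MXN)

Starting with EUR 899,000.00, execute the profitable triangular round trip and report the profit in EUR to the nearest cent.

Profit: EUR 30,033.65

Profitable loop is EUR → MXN → NZD → EUR:
EUR 899,000.00 ÷ 0.052125 = MXN 17,247,002.40
MXN 17,247,002.40 ÷ 12.359 = NZD 1,395,501.45
NZD 1,395,501.45 ÷ 1.5021 = EUR 929,033.65
Profit = EUR 929,033.65 − EUR 899,000.00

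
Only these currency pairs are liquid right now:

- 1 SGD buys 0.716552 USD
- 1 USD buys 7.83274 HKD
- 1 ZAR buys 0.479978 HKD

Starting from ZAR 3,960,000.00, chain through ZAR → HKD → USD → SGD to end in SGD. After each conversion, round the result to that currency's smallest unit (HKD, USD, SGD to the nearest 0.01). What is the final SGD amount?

ZAR 3,960,000.00 × 0.479978 = HKD 1,900,712.88
HKD 1,900,712.88 ÷ 7.83274 = USD 242,662.58
USD 242,662.58 ÷ 0.716552 = SGD 338,653.13

SGD 338,653.13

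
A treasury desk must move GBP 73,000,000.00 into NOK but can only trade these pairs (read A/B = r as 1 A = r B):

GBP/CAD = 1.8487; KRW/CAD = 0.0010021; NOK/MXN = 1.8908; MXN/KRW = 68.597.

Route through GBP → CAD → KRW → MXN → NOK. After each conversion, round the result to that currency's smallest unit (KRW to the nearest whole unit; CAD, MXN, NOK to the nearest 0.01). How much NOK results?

NOK 1,038,311,161.97

GBP 73,000,000.00 × 1.8487 = CAD 134,955,100.00
CAD 134,955,100.00 ÷ 0.0010021 = KRW 134,672,288,195
KRW 134,672,288,195 ÷ 68.597 = MXN 1,963,238,745.06
MXN 1,963,238,745.06 ÷ 1.8908 = NOK 1,038,311,161.97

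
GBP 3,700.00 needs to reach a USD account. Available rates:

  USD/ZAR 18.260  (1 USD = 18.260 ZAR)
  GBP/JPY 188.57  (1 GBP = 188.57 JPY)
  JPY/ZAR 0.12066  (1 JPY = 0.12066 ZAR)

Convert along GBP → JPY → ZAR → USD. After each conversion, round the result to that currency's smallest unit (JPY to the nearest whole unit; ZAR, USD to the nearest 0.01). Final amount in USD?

GBP 3,700.00 × 188.57 = JPY 697,709
JPY 697,709 × 0.12066 = ZAR 84,185.57
ZAR 84,185.57 ÷ 18.260 = USD 4,610.38

USD 4,610.38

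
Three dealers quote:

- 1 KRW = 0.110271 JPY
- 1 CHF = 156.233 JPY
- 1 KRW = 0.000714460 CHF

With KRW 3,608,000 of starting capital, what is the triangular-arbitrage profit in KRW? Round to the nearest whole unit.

Profit: KRW 44,211

Profitable loop is KRW → CHF → JPY → KRW:
KRW 3,608,000 × 0.000714460 = CHF 2,577.77
CHF 2,577.77 × 156.233 = JPY 402,733
JPY 402,733 ÷ 0.110271 = KRW 3,652,211
Profit = KRW 3,652,211 − KRW 3,608,000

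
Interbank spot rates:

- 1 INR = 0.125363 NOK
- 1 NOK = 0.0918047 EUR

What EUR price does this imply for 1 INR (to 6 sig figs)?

1 INR × 0.125363 = 0.125363 NOK
0.125363 NOK × 0.0918047 = 0.0115089 EUR

INR/EUR = 0.0115089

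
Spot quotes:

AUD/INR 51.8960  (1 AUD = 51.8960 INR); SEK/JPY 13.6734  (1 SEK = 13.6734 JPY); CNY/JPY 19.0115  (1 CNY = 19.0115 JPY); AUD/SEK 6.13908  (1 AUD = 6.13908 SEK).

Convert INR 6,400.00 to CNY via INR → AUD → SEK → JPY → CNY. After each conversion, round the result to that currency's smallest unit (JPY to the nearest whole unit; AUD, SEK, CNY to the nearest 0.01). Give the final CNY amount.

INR 6,400.00 ÷ 51.8960 = AUD 123.32
AUD 123.32 × 6.13908 = SEK 757.07
SEK 757.07 × 13.6734 = JPY 10,352
JPY 10,352 ÷ 19.0115 = CNY 544.51

CNY 544.51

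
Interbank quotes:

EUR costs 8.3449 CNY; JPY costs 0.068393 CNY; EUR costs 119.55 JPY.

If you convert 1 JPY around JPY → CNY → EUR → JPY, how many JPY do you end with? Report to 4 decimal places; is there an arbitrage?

Around JPY → CNY → EUR → JPY: 1 × 0.068393 ÷ 8.3449 × 119.55 = 0.979806
Product < 1; profitable direction is JPY → EUR → CNY → JPY.

0.9798 (arbitrage exists)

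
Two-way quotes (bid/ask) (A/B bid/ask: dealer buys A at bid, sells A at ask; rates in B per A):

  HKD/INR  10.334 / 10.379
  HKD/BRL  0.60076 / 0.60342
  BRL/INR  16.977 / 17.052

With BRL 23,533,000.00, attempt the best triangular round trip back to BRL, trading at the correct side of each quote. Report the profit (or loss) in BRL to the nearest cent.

Best loop BRL → HKD → INR → BRL:
BRL 23,533,000.00 ÷ 0.60342 (buy HKD at ask) = HKD 38,999,370.26
HKD 38,999,370.26 × 10.334 (sell HKD at bid) = INR 403,019,492.23
INR 403,019,492.23 ÷ 17.052 (buy BRL at ask) = BRL 23,634,734.47

Net profit: BRL 101,734.47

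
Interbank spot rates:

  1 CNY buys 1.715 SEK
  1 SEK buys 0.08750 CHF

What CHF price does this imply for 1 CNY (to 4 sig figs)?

CNY/CHF = 0.1501

1 CNY × 1.715 = 1.715 SEK
1.715 SEK × 0.08750 = 0.150062 CHF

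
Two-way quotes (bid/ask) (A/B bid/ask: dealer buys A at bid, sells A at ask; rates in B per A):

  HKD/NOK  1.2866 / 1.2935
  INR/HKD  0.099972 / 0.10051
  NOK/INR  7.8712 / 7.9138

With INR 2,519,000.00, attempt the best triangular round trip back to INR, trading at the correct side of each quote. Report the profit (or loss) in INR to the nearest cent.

Net profit: INR 31,298.66

Best loop INR → HKD → NOK → INR:
INR 2,519,000.00 × 0.099972 (sell INR at bid) = HKD 251,829.47
HKD 251,829.47 × 1.2866 (sell HKD at bid) = NOK 324,003.79
NOK 324,003.79 × 7.8712 (sell NOK at bid) = INR 2,550,298.66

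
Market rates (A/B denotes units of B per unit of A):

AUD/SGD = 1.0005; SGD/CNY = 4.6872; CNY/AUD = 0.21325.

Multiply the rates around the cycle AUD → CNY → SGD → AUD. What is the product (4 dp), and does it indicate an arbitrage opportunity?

1.0000 (no arbitrage)

Around AUD → CNY → SGD → AUD: 1 ÷ 0.21325 ÷ 4.6872 ÷ 1.0005 = 0.999955
Product ≈ 1 (deviation 0.005%, within rounding noise).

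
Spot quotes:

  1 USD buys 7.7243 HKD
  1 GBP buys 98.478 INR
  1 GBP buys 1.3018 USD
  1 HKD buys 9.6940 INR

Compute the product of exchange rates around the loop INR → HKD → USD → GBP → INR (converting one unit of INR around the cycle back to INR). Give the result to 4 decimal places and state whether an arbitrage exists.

Around INR → HKD → USD → GBP → INR: 1 ÷ 9.6940 ÷ 7.7243 ÷ 1.3018 × 98.478 = 1.010259
Product > 1; profitable direction is INR → HKD → USD → GBP → INR.

1.0103 (arbitrage exists)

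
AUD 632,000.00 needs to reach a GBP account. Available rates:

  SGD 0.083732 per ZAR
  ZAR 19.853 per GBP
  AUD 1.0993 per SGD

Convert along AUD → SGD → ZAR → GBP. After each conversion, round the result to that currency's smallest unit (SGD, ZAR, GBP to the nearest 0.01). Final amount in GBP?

AUD 632,000.00 ÷ 1.0993 = SGD 574,911.31
SGD 574,911.31 ÷ 0.083732 = ZAR 6,866,088.35
ZAR 6,866,088.35 ÷ 19.853 = GBP 345,846.39

GBP 345,846.39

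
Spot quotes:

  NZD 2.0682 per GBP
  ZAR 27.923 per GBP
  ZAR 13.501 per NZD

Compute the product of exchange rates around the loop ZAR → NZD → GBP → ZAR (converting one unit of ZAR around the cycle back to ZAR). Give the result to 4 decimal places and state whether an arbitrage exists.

1.0000 (no arbitrage)

Around ZAR → NZD → GBP → ZAR: 1 ÷ 13.501 ÷ 2.0682 × 27.923 = 1.000008
Product ≈ 1 (deviation 0.001%, within rounding noise).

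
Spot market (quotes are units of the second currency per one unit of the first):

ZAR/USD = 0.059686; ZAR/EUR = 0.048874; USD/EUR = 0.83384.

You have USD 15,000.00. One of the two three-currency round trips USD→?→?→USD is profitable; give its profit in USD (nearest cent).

Profitable loop is USD → EUR → ZAR → USD:
USD 15,000.00 × 0.83384 = EUR 12,507.60
EUR 12,507.60 ÷ 0.048874 = ZAR 255,915.21
ZAR 255,915.21 × 0.059686 = USD 15,274.56
Profit = USD 15,274.56 − USD 15,000.00

Profit: USD 274.56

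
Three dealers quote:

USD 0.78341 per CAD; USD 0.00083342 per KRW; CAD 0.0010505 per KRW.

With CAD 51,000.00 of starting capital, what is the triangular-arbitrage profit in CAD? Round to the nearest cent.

Profitable loop is CAD → KRW → USD → CAD:
CAD 51,000.00 ÷ 0.0010505 = KRW 48,548,310
KRW 48,548,310 × 0.00083342 = USD 40,461.13
USD 40,461.13 ÷ 0.78341 = CAD 51,647.46
Profit = CAD 51,647.46 − CAD 51,000.00

Profit: CAD 647.46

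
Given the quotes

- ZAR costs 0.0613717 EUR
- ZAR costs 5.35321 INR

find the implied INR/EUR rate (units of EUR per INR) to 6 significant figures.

1 INR ÷ 5.35321 = 0.186804 ZAR
0.186804 ZAR × 0.0613717 = 0.0114645 EUR

INR/EUR = 0.0114645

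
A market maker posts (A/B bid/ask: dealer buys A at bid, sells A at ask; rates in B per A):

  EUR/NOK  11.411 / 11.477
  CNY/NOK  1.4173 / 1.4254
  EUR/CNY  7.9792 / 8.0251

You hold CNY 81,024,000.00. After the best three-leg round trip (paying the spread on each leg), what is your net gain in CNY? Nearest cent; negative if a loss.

Best loop CNY → EUR → NOK → CNY:
CNY 81,024,000.00 ÷ 8.0251 (buy EUR at ask) = EUR 10,096,322.79
EUR 10,096,322.79 × 11.411 (sell EUR at bid) = NOK 115,209,139.33
NOK 115,209,139.33 ÷ 1.4254 (buy CNY at ask) = CNY 80,825,830.87

Net result: CNY -198,169.13 (no profitable arbitrage after spreads)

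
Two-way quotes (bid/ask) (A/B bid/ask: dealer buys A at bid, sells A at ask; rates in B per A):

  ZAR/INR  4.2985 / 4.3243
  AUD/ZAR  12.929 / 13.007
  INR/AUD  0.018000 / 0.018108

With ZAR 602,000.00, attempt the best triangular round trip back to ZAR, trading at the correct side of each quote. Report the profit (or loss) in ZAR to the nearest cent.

Best loop ZAR → INR → AUD → ZAR:
ZAR 602,000.00 × 4.2985 (sell ZAR at bid) = INR 2,587,697.00
INR 2,587,697.00 × 0.018000 (sell INR at bid) = AUD 46,578.55
AUD 46,578.55 × 12.929 (sell AUD at bid) = ZAR 602,214.02

Net profit: ZAR 214.02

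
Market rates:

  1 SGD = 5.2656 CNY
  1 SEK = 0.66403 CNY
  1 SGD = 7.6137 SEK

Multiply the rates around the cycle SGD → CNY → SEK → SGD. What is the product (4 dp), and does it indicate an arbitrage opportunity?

Around SGD → CNY → SEK → SGD: 1 × 5.2656 ÷ 0.66403 ÷ 7.6137 = 1.041512
Product > 1; profitable direction is SGD → CNY → SEK → SGD.

1.0415 (arbitrage exists)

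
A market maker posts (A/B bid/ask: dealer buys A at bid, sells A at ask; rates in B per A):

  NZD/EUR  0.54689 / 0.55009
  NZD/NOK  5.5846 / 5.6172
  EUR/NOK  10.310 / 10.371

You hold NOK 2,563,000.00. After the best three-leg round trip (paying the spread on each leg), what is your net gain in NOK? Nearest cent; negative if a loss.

Best loop NOK → NZD → EUR → NOK:
NOK 2,563,000.00 ÷ 5.6172 (buy NZD at ask) = NZD 456,277.15
NZD 456,277.15 × 0.54689 (sell NZD at bid) = EUR 249,533.41
EUR 249,533.41 × 10.310 (sell EUR at bid) = NOK 2,572,689.46

Net profit: NOK 9,689.46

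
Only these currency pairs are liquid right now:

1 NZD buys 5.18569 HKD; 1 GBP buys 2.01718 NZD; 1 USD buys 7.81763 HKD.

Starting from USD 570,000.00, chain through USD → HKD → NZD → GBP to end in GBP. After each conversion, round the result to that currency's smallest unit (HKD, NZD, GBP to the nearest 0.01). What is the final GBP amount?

USD 570,000.00 × 7.81763 = HKD 4,456,049.10
HKD 4,456,049.10 ÷ 5.18569 = NZD 859,297.24
NZD 859,297.24 ÷ 2.01718 = GBP 425,989.37

GBP 425,989.37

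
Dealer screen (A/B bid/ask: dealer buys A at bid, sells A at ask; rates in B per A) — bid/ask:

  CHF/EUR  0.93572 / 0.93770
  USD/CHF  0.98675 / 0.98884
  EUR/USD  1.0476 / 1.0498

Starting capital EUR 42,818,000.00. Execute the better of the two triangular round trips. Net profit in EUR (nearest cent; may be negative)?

Net profit: EUR 1,169,559.52

Best loop EUR → CHF → USD → EUR:
EUR 42,818,000.00 ÷ 0.93770 (buy CHF at ask) = CHF 45,662,791.94
CHF 45,662,791.94 ÷ 0.98884 (buy USD at ask) = USD 46,178,139.98
USD 46,178,139.98 ÷ 1.0498 (buy EUR at ask) = EUR 43,987,559.52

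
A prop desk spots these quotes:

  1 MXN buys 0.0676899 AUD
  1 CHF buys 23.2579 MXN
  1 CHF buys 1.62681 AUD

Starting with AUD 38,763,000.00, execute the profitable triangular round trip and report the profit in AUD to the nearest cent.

Profitable loop is AUD → MXN → CHF → AUD:
AUD 38,763,000.00 ÷ 0.0676899 = MXN 572,655,595.59
MXN 572,655,595.59 ÷ 23.2579 = CHF 24,621,982.02
CHF 24,621,982.02 × 1.62681 = AUD 40,055,286.57
Profit = AUD 40,055,286.57 − AUD 38,763,000.00

Profit: AUD 1,292,286.57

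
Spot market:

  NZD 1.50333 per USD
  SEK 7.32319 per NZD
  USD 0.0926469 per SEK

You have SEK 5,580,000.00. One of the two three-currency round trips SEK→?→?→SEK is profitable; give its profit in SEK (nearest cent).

Profit: SEK 111,407.97

Profitable loop is SEK → USD → NZD → SEK:
SEK 5,580,000.00 × 0.0926469 = USD 516,969.70
USD 516,969.70 × 1.50333 = NZD 777,176.06
NZD 777,176.06 × 7.32319 = SEK 5,691,407.97
Profit = SEK 5,691,407.97 − SEK 5,580,000.00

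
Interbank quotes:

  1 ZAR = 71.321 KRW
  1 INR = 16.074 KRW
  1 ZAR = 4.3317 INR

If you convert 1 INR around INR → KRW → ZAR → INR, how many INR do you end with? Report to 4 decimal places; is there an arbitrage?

Around INR → KRW → ZAR → INR: 1 × 16.074 ÷ 71.321 × 4.3317 = 0.976259
Product < 1; profitable direction is INR → ZAR → KRW → INR.

0.9763 (arbitrage exists)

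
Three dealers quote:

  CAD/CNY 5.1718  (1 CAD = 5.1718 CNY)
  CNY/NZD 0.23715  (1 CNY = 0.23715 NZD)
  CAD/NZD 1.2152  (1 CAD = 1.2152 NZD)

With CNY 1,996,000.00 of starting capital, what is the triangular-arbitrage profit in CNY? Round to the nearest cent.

Profit: CNY 18,548.03

Profitable loop is CNY → NZD → CAD → CNY:
CNY 1,996,000.00 × 0.23715 = NZD 473,351.40
NZD 473,351.40 ÷ 1.2152 = CAD 389,525.51
CAD 389,525.51 × 5.1718 = CNY 2,014,548.03
Profit = CNY 2,014,548.03 − CNY 1,996,000.00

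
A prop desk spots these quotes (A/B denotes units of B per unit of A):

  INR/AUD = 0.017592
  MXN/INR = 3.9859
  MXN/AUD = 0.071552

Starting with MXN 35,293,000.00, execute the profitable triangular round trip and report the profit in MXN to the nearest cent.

Profit: MXN 720,782.60

Profitable loop is MXN → AUD → INR → MXN:
MXN 35,293,000.00 × 0.071552 = AUD 2,525,284.74
AUD 2,525,284.74 ÷ 0.017592 = INR 143,547,336.06
INR 143,547,336.06 ÷ 3.9859 = MXN 36,013,782.60
Profit = MXN 36,013,782.60 − MXN 35,293,000.00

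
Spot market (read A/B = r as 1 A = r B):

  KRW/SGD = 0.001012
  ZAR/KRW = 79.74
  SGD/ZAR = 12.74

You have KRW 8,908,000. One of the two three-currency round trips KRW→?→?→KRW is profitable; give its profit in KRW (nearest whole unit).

Profit: KRW 250,121

Profitable loop is KRW → SGD → ZAR → KRW:
KRW 8,908,000 × 0.001012 = SGD 9,014.90
SGD 9,014.90 × 12.74 = ZAR 114,849.78
ZAR 114,849.78 × 79.74 = KRW 9,158,121
Profit = KRW 9,158,121 − KRW 8,908,000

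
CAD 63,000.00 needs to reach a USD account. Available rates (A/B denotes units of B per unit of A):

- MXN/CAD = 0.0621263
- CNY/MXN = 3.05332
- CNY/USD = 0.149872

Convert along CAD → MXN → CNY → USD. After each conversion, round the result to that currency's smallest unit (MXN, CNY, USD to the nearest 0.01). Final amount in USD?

CAD 63,000.00 ÷ 0.0621263 = MXN 1,014,063.29
MXN 1,014,063.29 ÷ 3.05332 = CNY 332,118.25
CNY 332,118.25 × 0.149872 = USD 49,775.23

USD 49,775.23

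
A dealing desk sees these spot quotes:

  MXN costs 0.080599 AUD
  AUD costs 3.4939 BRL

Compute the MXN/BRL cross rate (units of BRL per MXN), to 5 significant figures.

MXN/BRL = 0.28160

1 MXN × 0.080599 = 0.080599 AUD
0.080599 AUD × 3.4939 = 0.281605 BRL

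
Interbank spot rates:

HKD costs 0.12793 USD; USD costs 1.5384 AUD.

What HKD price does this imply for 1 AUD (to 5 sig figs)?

1 AUD ÷ 1.5384 = 0.650026 USD
0.650026 USD ÷ 0.12793 = 5.08111 HKD

AUD/HKD = 5.0811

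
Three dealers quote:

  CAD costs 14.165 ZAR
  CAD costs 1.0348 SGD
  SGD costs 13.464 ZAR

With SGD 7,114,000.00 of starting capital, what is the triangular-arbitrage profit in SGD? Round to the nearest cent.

Profit: SGD 118,691.09

Profitable loop is SGD → CAD → ZAR → SGD:
SGD 7,114,000.00 ÷ 1.0348 = CAD 6,874,758.41
CAD 6,874,758.41 × 14.165 = ZAR 97,380,952.84
ZAR 97,380,952.84 ÷ 13.464 = SGD 7,232,691.09
Profit = SGD 7,232,691.09 − SGD 7,114,000.00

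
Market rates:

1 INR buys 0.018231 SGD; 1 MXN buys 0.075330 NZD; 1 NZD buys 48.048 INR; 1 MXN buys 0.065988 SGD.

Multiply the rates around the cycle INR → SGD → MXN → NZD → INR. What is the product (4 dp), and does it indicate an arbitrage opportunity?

1.0000 (no arbitrage)

Around INR → SGD → MXN → NZD → INR: 1 × 0.018231 ÷ 0.065988 × 0.075330 × 48.048 = 0.999974
Product ≈ 1 (deviation 0.003%, within rounding noise).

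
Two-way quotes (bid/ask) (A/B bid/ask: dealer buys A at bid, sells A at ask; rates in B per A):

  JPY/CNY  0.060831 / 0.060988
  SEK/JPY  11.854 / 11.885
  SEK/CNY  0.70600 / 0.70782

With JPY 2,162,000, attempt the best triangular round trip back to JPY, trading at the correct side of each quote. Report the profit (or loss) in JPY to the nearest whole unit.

Best loop JPY → CNY → SEK → JPY:
JPY 2,162,000 × 0.060831 (sell JPY at bid) = CNY 131,516.62
CNY 131,516.62 ÷ 0.70782 (buy SEK at ask) = SEK 185,805.18
SEK 185,805.18 × 11.854 (sell SEK at bid) = JPY 2,202,535

Net profit: JPY 40,535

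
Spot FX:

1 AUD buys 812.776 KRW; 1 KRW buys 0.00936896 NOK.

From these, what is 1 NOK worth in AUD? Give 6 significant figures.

1 NOK ÷ 0.00936896 = 106.735 KRW
106.735 KRW ÷ 812.776 = 0.131322 AUD

NOK/AUD = 0.131322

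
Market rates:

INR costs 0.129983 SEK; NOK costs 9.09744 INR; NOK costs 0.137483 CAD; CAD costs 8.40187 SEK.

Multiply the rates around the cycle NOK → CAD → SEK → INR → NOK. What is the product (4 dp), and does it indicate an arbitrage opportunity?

0.9768 (arbitrage exists)

Around NOK → CAD → SEK → INR → NOK: 1 × 0.137483 × 8.40187 ÷ 0.129983 ÷ 9.09744 = 0.976830
Product < 1; profitable direction is NOK → INR → SEK → CAD → NOK.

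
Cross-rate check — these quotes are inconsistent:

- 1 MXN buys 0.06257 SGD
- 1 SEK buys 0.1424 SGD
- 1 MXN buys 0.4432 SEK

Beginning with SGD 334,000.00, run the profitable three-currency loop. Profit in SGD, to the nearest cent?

Profitable loop is SGD → MXN → SEK → SGD:
SGD 334,000.00 ÷ 0.06257 = MXN 5,338,021.42
MXN 5,338,021.42 × 0.4432 = SEK 2,365,811.09
SEK 2,365,811.09 × 0.1424 = SGD 336,891.50
Profit = SGD 336,891.50 − SGD 334,000.00

Profit: SGD 2,891.50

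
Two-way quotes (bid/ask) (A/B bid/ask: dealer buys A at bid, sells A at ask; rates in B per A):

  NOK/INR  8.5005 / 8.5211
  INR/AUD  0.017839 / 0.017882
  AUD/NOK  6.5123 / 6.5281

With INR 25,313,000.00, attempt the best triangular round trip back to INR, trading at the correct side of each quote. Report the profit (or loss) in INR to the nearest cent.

Best loop INR → NOK → AUD → INR:
INR 25,313,000.00 ÷ 8.5211 (buy NOK at ask) = NOK 2,970,625.86
NOK 2,970,625.86 ÷ 6.5281 (buy AUD at ask) = AUD 455,052.14
AUD 455,052.14 ÷ 0.017882 (buy INR at ask) = INR 25,447,496.78

Net profit: INR 134,496.78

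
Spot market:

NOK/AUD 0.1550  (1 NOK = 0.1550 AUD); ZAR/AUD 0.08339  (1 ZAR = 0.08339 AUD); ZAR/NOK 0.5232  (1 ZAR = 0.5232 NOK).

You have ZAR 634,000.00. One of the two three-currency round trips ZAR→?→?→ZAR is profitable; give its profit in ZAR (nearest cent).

Profit: ZAR 17,934.25

Profitable loop is ZAR → AUD → NOK → ZAR:
ZAR 634,000.00 × 0.08339 = AUD 52,869.26
AUD 52,869.26 ÷ 0.1550 = NOK 341,092.00
NOK 341,092.00 ÷ 0.5232 = ZAR 651,934.25
Profit = ZAR 651,934.25 − ZAR 634,000.00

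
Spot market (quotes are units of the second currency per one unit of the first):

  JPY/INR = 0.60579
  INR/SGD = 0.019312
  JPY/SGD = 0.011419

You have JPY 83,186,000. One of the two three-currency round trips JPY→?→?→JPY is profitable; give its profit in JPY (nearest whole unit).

Profitable loop is JPY → INR → SGD → JPY:
JPY 83,186,000 × 0.60579 = INR 50,393,246.94
INR 50,393,246.94 × 0.019312 = SGD 973,194.38
SGD 973,194.38 ÷ 0.011419 = JPY 85,225,885
Profit = JPY 85,225,885 − JPY 83,186,000

Profit: JPY 2,039,885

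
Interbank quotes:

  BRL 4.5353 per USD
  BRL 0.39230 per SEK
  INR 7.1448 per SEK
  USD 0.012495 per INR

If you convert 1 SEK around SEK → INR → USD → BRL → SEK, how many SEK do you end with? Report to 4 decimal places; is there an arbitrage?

1.0321 (arbitrage exists)

Around SEK → INR → USD → BRL → SEK: 1 × 7.1448 × 0.012495 × 4.5353 ÷ 0.39230 = 1.032082
Product > 1; profitable direction is SEK → INR → USD → BRL → SEK.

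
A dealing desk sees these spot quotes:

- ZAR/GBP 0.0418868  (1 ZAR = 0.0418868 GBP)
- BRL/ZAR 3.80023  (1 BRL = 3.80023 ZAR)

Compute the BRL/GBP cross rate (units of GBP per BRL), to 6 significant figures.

1 BRL × 3.80023 = 3.80023 ZAR
3.80023 ZAR × 0.0418868 = 0.159179 GBP

BRL/GBP = 0.159179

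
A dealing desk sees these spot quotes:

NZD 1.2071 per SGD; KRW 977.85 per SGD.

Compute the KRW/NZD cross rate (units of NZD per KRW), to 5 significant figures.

KRW/NZD = 0.0012344

1 KRW ÷ 977.85 = 0.00102265 SGD
0.00102265 SGD × 1.2071 = 0.00123444 NZD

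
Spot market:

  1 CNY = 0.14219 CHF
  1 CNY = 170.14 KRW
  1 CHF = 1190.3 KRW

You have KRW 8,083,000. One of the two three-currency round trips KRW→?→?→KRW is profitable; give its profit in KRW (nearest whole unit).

Profit: KRW 42,564

Profitable loop is KRW → CHF → CNY → KRW:
KRW 8,083,000 ÷ 1190.3 = CHF 6,790.73
CHF 6,790.73 ÷ 0.14219 = CNY 47,758.11
CNY 47,758.11 × 170.14 = KRW 8,125,564
Profit = KRW 8,125,564 − KRW 8,083,000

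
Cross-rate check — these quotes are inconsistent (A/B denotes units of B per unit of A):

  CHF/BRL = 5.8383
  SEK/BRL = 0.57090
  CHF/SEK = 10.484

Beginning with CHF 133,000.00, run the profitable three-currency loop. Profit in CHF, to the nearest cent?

Profit: CHF 3,349.10

Profitable loop is CHF → SEK → BRL → CHF:
CHF 133,000.00 × 10.484 = SEK 1,394,372.00
SEK 1,394,372.00 × 0.57090 = BRL 796,046.97
BRL 796,046.97 ÷ 5.8383 = CHF 136,349.10
Profit = CHF 136,349.10 − CHF 133,000.00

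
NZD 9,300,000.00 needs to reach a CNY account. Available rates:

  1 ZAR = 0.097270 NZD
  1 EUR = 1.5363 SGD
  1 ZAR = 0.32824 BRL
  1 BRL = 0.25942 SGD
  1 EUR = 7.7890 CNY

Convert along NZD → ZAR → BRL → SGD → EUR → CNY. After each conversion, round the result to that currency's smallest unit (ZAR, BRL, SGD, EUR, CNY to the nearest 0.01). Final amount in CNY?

NZD 9,300,000.00 ÷ 0.097270 = ZAR 95,610,157.29
ZAR 95,610,157.29 × 0.32824 = BRL 31,383,078.03
BRL 31,383,078.03 × 0.25942 = SGD 8,141,398.10
SGD 8,141,398.10 ÷ 1.5363 = EUR 5,299,354.36
EUR 5,299,354.36 × 7.7890 = CNY 41,276,671.11

CNY 41,276,671.11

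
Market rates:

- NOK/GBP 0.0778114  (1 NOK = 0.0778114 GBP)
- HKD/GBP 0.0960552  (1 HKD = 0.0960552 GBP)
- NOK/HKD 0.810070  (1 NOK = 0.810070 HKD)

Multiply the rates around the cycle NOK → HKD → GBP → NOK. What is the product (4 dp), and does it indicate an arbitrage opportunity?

1.0000 (no arbitrage)

Around NOK → HKD → GBP → NOK: 1 × 0.810070 × 0.0960552 ÷ 0.0778114 = 1.000000
Product ≈ 1 (deviation 0.000%, within rounding noise).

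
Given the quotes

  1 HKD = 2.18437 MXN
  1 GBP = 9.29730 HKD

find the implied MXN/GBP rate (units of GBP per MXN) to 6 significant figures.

MXN/GBP = 0.0492399

1 MXN ÷ 2.18437 = 0.457798 HKD
0.457798 HKD ÷ 9.29730 = 0.0492399 GBP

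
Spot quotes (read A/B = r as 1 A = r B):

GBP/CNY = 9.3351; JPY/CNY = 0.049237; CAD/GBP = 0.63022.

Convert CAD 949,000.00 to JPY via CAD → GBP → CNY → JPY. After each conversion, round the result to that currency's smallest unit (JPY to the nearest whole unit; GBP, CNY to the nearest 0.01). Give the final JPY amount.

CAD 949,000.00 × 0.63022 = GBP 598,078.78
GBP 598,078.78 × 9.3351 = CNY 5,583,125.22
CNY 5,583,125.22 ÷ 0.049237 = JPY 113,392,880

JPY 113,392,880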